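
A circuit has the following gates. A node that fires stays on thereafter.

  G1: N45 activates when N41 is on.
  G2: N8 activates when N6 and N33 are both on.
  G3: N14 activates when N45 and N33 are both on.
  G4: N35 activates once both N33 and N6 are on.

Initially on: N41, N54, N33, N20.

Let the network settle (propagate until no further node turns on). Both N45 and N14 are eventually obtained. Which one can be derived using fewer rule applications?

N45

N45: N41 is on, so N45 activates (G1). [1 rule application]
N14: G1: N41 on → N45 on. G3: N45 and N33 on → N14 on. [2 rule applications]
N45 needs fewer.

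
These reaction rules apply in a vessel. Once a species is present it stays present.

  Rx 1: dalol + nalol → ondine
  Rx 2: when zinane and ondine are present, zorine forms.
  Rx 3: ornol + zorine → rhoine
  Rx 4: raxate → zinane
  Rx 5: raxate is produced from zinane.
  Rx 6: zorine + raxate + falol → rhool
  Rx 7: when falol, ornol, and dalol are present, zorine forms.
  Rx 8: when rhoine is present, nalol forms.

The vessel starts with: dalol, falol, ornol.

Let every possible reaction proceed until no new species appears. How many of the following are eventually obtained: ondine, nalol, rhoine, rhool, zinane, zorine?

4

falol, ornol, and dalol present → zorine forms (Rx 7).
ornol and zorine present → rhoine forms (Rx 3).
rhoine present → nalol forms (Rx 8).
dalol and nalol present → ondine forms (Rx 1).
ondine: reached.
nalol: reached.
rhoine: reached.
rhool would need zorine, raxate, and falol (Rx 6), but raxate never forms.
zinane would need raxate (Rx 4), but raxate never forms.
zorine: reached.
Reached: ondine, nalol, rhoine, and zorine — 4 of the 6.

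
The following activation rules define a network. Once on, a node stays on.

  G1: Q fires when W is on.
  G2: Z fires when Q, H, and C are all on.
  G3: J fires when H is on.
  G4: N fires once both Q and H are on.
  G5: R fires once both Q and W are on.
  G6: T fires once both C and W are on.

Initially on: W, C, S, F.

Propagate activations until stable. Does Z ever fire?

Z would need Q, H, and C (G2), but H never turns on.

No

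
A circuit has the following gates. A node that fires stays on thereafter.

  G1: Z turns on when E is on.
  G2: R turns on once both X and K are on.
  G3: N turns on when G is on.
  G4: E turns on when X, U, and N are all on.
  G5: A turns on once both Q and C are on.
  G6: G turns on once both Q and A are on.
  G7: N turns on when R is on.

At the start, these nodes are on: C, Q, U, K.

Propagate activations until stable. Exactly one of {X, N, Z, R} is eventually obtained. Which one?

N

G5: Q and C on → A on.
Q and A are on, so G turns on (G6).
G is on, so N turns on (G3).
Z would need E (G1), but E never turns on. No rule produces X, and it is not given. R would need X and K (G2), but X never turns on.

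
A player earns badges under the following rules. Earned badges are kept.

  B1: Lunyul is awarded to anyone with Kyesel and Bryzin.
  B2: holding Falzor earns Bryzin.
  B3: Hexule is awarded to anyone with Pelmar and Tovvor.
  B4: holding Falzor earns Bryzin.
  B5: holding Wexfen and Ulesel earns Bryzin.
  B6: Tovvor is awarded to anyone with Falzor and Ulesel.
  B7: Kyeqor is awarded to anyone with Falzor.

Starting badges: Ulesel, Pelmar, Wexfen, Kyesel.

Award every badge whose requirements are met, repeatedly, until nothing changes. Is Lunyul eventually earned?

Yes

With Wexfen and Ulesel, Bryzin is earned (B5).
With Kyesel and Bryzin, Lunyul is earned (B1).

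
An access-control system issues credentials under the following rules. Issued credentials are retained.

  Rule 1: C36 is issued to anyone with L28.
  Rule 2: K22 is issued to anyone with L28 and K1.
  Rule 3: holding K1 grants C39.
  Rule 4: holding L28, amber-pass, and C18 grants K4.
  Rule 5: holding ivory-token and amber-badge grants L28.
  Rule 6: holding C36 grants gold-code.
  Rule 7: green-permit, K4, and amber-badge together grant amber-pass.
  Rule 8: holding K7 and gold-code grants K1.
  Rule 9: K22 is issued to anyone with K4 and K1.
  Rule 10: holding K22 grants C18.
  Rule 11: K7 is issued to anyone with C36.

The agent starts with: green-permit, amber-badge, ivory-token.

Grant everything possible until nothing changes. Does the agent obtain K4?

No

K4 would need L28, amber-pass, and C18 (Rule 4), but amber-pass is never granted.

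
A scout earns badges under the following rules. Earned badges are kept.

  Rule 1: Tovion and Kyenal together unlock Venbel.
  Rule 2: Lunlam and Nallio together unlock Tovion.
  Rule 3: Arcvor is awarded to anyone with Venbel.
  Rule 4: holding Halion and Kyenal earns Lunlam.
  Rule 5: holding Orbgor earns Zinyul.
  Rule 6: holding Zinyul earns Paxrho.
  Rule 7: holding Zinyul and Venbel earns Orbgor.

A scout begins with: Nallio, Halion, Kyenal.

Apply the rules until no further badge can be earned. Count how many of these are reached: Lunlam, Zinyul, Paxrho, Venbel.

2

With Halion and Kyenal, Lunlam is earned (Rule 4).
With Lunlam and Nallio, Tovion is earned (Rule 2).
With Tovion and Kyenal, Venbel is earned (Rule 1).
Lunlam: reached.
Zinyul would need Orbgor (Rule 5), but Orbgor is never earned.
Paxrho would need Zinyul (Rule 6), but Zinyul is never earned.
Venbel: reached.
Reached: Lunlam and Venbel — 2 of the 4.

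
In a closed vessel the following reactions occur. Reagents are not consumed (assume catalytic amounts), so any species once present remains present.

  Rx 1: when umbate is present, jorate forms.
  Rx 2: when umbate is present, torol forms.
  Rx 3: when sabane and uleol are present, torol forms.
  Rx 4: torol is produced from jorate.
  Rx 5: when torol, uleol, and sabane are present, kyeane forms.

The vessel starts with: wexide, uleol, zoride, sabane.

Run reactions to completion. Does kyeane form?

sabane and uleol present → torol forms (Rx 3).
torol, uleol, and sabane present → kyeane forms (Rx 5).

Yes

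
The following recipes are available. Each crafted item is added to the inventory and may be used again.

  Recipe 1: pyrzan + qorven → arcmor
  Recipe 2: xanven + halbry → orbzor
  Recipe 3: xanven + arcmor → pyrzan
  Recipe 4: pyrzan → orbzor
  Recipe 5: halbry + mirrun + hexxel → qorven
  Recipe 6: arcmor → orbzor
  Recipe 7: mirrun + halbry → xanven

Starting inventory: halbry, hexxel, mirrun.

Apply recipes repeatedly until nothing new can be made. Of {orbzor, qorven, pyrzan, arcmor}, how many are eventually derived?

2

halbry + mirrun + hexxel → qorven (Recipe 5).
mirrun + halbry → xanven (Recipe 7).
xanven + halbry → orbzor (Recipe 2).
orbzor: reached.
qorven: reached.
pyrzan would need xanven and arcmor (Recipe 3), but arcmor is never obtained.
arcmor would need pyrzan and qorven (Recipe 1), but pyrzan is never obtained.
Reached: orbzor and qorven — 2 of the 4.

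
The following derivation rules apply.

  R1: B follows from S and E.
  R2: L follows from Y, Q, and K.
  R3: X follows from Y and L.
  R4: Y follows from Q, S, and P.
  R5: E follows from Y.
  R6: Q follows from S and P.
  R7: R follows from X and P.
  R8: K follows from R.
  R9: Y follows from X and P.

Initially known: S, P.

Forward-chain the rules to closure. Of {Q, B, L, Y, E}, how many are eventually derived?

4

From S and P, R6 gives Q.
From Q, S, and P, R4 gives Y.
From Y, R5 gives E.
From S and E, R1 gives B.
Q: reached.
B: reached.
L would need Y, Q, and K (R2), but K is never established.
Y: reached.
E: reached.
Reached: Q, B, Y, and E — 4 of the 5.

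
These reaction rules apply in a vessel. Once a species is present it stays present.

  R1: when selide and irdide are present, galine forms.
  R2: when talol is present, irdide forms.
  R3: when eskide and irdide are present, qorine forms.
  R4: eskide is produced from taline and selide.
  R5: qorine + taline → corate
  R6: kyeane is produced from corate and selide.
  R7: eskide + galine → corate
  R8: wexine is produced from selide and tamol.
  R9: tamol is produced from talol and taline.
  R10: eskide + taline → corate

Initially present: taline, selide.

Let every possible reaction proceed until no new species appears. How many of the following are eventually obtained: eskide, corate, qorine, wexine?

taline and selide present → eskide forms (R4).
eskide and taline present → corate forms (R10).
eskide: reached.
corate: reached.
qorine would need eskide and irdide (R3), but irdide never forms.
wexine would need selide and tamol (R8), but tamol never forms.
Reached: eskide and corate — 2 of the 4.

2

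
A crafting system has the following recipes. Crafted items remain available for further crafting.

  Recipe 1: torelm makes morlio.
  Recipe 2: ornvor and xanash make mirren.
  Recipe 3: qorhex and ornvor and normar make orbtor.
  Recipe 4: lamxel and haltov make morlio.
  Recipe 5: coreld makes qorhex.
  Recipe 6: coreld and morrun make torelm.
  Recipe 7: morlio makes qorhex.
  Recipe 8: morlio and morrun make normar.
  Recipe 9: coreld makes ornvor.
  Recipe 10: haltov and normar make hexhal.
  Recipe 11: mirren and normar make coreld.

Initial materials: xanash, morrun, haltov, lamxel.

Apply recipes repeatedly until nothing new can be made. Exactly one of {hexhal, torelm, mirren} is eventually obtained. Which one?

Using Recipe 4, lamxel and haltov make morlio.
Using Recipe 8, morlio and morrun make normar.
Using Recipe 10, haltov and normar make hexhal.
torelm would need coreld and morrun (Recipe 6), but coreld is never obtained. mirren would need ornvor and xanash (Recipe 2), but ornvor is never obtained.

hexhal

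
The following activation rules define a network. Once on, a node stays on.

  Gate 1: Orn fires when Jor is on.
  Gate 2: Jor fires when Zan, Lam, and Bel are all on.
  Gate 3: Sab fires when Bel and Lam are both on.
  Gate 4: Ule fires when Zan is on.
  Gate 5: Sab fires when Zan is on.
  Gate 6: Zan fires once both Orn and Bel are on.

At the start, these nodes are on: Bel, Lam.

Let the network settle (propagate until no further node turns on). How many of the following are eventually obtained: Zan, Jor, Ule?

0

Zan would need Orn and Bel (Gate 6), but Orn never turns on.
Jor would need Zan, Lam, and Bel (Gate 2), but Zan never turns on.
Ule would need Zan (Gate 4), but Zan never turns on.
None of the 3 are reached.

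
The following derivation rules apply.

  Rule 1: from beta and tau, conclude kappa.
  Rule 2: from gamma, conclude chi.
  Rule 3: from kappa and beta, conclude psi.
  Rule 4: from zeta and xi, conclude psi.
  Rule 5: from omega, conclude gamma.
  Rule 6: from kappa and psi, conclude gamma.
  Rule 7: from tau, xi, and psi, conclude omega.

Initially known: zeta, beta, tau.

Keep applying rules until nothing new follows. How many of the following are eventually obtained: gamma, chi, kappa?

From beta and tau, Rule 1 gives kappa.
kappa and beta hold, so psi follows (Rule 3).
From kappa and psi, Rule 6 gives gamma.
gamma holds, so chi follows (Rule 2).
gamma: reached.
chi: reached.
kappa: reached.
All 3 are reached.

3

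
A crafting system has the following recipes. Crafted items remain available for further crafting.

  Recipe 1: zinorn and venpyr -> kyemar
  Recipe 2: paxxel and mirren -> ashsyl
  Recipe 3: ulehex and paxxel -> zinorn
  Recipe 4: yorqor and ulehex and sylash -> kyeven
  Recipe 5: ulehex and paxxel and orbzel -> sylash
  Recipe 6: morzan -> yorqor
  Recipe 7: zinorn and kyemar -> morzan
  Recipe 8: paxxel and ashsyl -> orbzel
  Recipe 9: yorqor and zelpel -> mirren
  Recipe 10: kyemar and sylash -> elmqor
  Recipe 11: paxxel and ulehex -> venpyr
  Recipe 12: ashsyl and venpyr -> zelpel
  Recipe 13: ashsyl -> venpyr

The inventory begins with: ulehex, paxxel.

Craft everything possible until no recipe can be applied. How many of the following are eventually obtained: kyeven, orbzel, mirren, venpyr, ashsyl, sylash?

Using Recipe 11, paxxel and ulehex make venpyr.
kyeven would need yorqor, ulehex, and sylash (Recipe 4), but sylash is never obtained.
orbzel would need paxxel and ashsyl (Recipe 8), but ashsyl is never obtained.
mirren would need yorqor and zelpel (Recipe 9), but zelpel is never obtained.
venpyr: reached.
ashsyl would need paxxel and mirren (Recipe 2), but mirren is never obtained.
sylash would need ulehex, paxxel, and orbzel (Recipe 5), but orbzel is never obtained.
Reached: venpyr — 1 of the 6.

1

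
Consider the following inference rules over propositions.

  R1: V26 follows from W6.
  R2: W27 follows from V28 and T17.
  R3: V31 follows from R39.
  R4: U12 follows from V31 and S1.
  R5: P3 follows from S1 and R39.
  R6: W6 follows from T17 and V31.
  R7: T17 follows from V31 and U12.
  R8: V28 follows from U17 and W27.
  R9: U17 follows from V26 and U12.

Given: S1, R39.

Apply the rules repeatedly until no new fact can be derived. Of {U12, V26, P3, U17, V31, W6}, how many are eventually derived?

6

R39 holds, so V31 follows (R3).
S1 and R39 hold, so P3 follows (R5).
From V31 and S1, R4 gives U12.
From V31 and U12, R7 gives T17.
T17 and V31 hold, so W6 follows (R6).
W6 holds, so V26 follows (R1).
V26 and U12 hold, so U17 follows (R9).
U12: reached.
V26: reached.
P3: reached.
U17: reached.
V31: reached.
W6: reached.
All 6 are reached.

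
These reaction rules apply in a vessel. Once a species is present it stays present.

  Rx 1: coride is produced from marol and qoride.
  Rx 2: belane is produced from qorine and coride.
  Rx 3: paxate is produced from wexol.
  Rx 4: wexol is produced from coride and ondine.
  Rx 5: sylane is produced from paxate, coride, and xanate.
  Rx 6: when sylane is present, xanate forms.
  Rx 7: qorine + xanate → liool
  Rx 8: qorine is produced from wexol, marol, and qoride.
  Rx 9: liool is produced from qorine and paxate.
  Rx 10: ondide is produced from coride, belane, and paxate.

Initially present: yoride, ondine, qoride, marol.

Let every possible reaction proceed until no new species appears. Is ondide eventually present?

Yes

marol and qoride present → coride forms (Rx 1).
coride and ondine present → wexol forms (Rx 4).
wexol present → paxate forms (Rx 3).
wexol, marol, and qoride present → qorine forms (Rx 8).
qorine and coride present → belane forms (Rx 2).
coride, belane, and paxate present → ondide forms (Rx 10).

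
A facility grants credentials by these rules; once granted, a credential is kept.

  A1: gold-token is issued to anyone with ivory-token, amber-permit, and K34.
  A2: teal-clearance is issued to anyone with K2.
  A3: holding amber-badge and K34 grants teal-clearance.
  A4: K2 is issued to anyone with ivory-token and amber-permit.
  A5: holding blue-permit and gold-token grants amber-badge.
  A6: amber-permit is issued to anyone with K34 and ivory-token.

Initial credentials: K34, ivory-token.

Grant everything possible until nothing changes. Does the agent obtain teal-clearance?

Yes

Holding K34 and ivory-token grants amber-permit (A6).
Holding ivory-token and amber-permit grants K2 (A4).
Holding K2 grants teal-clearance (A2).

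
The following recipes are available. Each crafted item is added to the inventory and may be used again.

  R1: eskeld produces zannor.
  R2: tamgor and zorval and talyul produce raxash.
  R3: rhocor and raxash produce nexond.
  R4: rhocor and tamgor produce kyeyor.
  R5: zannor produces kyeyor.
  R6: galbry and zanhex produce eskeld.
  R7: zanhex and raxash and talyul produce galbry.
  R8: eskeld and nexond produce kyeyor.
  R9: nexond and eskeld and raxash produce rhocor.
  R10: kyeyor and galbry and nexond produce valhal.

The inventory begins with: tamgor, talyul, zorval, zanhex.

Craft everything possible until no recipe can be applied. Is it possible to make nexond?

No

nexond would need rhocor and raxash (R3), but rhocor is never obtained.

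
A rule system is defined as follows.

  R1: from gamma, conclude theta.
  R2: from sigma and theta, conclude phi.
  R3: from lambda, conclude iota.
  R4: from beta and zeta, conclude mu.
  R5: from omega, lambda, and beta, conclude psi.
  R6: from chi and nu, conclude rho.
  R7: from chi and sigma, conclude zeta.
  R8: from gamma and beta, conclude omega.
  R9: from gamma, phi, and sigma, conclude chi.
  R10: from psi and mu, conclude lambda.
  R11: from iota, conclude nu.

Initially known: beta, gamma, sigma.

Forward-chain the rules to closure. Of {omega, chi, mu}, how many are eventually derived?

3

From gamma and beta, R8 gives omega.
gamma holds, so theta follows (R1).
From sigma and theta, R2 gives phi.
gamma, phi, and sigma hold, so chi follows (R9).
From chi and sigma, R7 gives zeta.
From beta and zeta, R4 gives mu.
omega: reached.
chi: reached.
mu: reached.
All 3 are reached.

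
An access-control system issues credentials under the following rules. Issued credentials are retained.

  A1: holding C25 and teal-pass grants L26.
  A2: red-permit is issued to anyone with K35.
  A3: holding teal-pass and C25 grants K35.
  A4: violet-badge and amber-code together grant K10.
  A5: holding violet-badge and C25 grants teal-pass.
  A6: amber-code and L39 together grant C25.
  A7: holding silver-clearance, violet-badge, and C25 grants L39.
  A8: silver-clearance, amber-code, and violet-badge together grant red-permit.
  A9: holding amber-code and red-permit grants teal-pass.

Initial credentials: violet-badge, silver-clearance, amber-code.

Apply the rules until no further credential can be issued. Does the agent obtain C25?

C25 would need amber-code and L39 (A6), but L39 is never granted.

No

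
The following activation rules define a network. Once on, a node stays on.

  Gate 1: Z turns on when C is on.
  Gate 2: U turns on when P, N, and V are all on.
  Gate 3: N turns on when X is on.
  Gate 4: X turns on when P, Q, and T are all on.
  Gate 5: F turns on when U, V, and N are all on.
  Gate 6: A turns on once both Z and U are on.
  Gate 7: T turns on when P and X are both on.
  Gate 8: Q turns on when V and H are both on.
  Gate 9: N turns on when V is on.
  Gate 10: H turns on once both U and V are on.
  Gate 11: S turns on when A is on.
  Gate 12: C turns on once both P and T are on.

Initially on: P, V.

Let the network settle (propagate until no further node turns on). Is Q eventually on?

V is on, so N turns on (Gate 9).
P, N, and V are on, so U turns on (Gate 2).
U and V are on, so H turns on (Gate 10).
V and H are on, so Q turns on (Gate 8).

Yes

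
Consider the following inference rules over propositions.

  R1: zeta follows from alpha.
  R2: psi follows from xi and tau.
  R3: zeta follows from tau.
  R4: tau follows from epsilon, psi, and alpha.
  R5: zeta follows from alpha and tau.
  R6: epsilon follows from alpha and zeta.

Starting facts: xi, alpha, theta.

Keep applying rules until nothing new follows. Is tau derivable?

tau would need epsilon, psi, and alpha (R4), but psi is never established.

No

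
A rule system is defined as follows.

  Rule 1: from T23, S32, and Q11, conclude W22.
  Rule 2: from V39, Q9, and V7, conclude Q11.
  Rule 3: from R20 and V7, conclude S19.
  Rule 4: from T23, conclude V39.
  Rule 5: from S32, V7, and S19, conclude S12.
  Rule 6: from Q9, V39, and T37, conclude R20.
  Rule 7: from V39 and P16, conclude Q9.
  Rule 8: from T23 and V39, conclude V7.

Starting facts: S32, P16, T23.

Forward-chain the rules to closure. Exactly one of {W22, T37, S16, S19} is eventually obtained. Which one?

W22

From T23, Rule 4 gives V39.
V39 and P16 hold, so Q9 follows (Rule 7).
T23 and V39 hold, so V7 follows (Rule 8).
From V39, Q9, and V7, Rule 2 gives Q11.
From T23, S32, and Q11, Rule 1 gives W22.
S19 would need R20 and V7 (Rule 3), but R20 is never established. No rule produces T37, and it is not given. No rule produces S16, and it is not given.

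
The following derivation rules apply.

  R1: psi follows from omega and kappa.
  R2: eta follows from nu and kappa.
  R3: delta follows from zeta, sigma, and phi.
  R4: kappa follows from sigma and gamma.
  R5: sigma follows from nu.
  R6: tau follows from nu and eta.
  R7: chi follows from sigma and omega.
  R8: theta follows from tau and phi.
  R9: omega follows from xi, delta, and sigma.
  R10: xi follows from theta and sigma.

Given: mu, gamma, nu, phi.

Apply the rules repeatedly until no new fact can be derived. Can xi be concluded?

From nu, R5 gives sigma.
sigma and gamma hold, so kappa follows (R4).
nu and kappa hold, so eta follows (R2).
nu and eta hold, so tau follows (R6).
tau and phi hold, so theta follows (R8).
theta and sigma hold, so xi follows (R10).

Yes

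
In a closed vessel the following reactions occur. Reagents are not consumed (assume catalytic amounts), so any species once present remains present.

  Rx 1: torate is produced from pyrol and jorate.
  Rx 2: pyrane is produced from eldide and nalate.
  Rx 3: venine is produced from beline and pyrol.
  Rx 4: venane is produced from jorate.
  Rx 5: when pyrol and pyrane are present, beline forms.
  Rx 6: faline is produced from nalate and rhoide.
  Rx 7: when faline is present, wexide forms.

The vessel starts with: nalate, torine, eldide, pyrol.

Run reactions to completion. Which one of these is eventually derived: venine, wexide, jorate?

eldide and nalate present → pyrane forms (Rx 2).
pyrol and pyrane present → beline forms (Rx 5).
beline and pyrol present → venine forms (Rx 3).
wexide would need faline (Rx 7), but faline never forms. No rule produces jorate, and it is not given.

venine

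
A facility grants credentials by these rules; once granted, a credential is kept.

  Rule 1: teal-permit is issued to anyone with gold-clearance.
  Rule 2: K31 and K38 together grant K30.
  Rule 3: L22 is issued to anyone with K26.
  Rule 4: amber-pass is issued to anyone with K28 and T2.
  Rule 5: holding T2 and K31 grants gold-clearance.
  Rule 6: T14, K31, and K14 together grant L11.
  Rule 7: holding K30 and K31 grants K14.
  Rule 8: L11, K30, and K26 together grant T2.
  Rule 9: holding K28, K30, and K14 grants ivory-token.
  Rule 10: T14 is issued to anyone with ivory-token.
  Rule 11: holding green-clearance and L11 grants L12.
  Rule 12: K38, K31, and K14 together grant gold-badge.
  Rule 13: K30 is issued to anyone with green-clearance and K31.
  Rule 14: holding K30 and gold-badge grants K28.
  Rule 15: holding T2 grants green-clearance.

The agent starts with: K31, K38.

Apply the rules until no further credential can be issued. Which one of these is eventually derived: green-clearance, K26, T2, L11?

L11

Holding K31 and K38 grants K30 (Rule 2).
Holding K30 and K31 grants K14 (Rule 7).
Holding K38, K31, and K14 grants gold-badge (Rule 12).
Holding K30 and gold-badge grants K28 (Rule 14).
Holding K28, K30, and K14 grants ivory-token (Rule 9).
Holding ivory-token grants T14 (Rule 10).
Holding T14, K31, and K14 grants L11 (Rule 6).
T2 would need L11, K30, and K26 (Rule 8), but K26 is never granted. green-clearance would need T2 (Rule 15), but T2 is never granted. No rule produces K26, and it is not given.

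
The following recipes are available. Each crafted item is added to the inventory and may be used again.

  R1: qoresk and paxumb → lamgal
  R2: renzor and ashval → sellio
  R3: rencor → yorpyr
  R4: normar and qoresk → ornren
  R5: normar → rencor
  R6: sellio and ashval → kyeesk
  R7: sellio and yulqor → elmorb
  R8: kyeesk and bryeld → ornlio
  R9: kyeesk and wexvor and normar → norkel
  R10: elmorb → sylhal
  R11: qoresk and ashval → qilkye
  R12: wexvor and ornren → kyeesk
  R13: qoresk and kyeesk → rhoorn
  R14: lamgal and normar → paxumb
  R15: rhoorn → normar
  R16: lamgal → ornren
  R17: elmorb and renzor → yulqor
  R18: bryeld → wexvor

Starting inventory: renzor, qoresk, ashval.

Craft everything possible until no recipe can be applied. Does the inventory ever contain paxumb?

No

paxumb would need lamgal and normar (R14), but lamgal is never obtained.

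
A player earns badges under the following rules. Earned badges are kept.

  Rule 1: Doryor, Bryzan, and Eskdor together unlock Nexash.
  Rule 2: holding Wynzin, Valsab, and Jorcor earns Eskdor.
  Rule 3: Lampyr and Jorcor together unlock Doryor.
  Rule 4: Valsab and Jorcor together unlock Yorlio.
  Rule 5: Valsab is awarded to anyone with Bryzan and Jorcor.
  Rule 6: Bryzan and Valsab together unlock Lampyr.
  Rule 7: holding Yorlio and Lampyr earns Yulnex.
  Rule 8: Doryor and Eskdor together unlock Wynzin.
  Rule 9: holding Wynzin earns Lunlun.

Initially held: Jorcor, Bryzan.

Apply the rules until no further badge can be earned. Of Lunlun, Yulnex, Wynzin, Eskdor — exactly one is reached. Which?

With Bryzan and Jorcor, Valsab is earned (Rule 5).
With Bryzan and Valsab, Lampyr is earned (Rule 6).
With Valsab and Jorcor, Yorlio is earned (Rule 4).
With Yorlio and Lampyr, Yulnex is earned (Rule 7).
Lunlun would need Wynzin (Rule 9), but Wynzin is never earned. Eskdor would need Wynzin, Valsab, and Jorcor (Rule 2), but Wynzin is never earned. Wynzin would need Doryor and Eskdor (Rule 8), but Eskdor is never earned.

Yulnex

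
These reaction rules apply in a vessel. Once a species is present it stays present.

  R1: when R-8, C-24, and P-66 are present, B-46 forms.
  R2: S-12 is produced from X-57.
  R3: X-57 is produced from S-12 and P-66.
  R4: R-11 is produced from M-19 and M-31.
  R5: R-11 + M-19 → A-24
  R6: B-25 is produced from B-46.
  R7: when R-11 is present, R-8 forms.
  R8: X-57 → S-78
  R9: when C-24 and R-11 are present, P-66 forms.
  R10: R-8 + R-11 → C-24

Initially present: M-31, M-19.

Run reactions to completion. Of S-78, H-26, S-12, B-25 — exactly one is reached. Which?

B-25

M-19 and M-31 present → R-11 forms (R4).
R-11 present → R-8 forms (R7).
R-8 and R-11 present → C-24 forms (R10).
C-24 and R-11 present → P-66 forms (R9).
R-8, C-24, and P-66 present → B-46 forms (R1).
B-46 present → B-25 forms (R6).
S-12 would need X-57 (R2), but X-57 never forms. No rule produces H-26, and it is not given. S-78 would need X-57 (R8), but X-57 never forms.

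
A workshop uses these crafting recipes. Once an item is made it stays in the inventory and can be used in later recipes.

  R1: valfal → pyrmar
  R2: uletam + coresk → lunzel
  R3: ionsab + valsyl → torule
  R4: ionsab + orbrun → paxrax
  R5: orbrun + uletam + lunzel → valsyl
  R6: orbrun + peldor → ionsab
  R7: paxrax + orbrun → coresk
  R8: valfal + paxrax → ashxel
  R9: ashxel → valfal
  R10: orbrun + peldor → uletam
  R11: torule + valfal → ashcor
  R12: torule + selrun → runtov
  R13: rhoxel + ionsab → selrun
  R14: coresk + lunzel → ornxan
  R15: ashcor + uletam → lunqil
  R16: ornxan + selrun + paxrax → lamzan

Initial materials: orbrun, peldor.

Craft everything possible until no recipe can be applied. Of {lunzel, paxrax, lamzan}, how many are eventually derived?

2

orbrun + peldor → ionsab (R6).
orbrun + peldor → uletam (R10).
ionsab + orbrun → paxrax (R4).
paxrax + orbrun → coresk (R7).
uletam + coresk → lunzel (R2).
lunzel: reached.
paxrax: reached.
lamzan would need ornxan, selrun, and paxrax (R16), but selrun is never obtained.
Reached: lunzel and paxrax — 2 of the 3.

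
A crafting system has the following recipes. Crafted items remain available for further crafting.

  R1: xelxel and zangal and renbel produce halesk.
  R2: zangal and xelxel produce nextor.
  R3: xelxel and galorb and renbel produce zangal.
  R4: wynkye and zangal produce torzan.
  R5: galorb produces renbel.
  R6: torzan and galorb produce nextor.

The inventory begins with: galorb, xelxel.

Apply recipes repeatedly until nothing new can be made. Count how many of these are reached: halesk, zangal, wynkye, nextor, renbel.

4

galorb → renbel (R5).
Using R3, xelxel, galorb, and renbel make zangal.
xelxel and zangal and renbel → halesk (R1).
Using R2, zangal and xelxel make nextor.
halesk: reached.
zangal: reached.
No rule produces wynkye, and it is not given.
nextor: reached.
renbel: reached.
Reached: halesk, zangal, nextor, and renbel — 4 of the 5.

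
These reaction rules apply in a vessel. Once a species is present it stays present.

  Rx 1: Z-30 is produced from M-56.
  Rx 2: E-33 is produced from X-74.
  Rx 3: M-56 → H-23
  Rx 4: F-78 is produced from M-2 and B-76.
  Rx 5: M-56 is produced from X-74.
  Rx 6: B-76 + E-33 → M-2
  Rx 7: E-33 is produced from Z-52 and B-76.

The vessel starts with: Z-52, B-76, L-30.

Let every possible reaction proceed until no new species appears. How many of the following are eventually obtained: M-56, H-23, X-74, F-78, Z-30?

1

Z-52 and B-76 present → E-33 forms (Rx 7).
B-76 and E-33 present → M-2 forms (Rx 6).
M-2 and B-76 present → F-78 forms (Rx 4).
M-56 would need X-74 (Rx 5), but X-74 never forms.
H-23 would need M-56 (Rx 3), but M-56 never forms.
No rule produces X-74, and it is not given.
F-78: reached.
Z-30 would need M-56 (Rx 1), but M-56 never forms.
Reached: F-78 — 1 of the 5.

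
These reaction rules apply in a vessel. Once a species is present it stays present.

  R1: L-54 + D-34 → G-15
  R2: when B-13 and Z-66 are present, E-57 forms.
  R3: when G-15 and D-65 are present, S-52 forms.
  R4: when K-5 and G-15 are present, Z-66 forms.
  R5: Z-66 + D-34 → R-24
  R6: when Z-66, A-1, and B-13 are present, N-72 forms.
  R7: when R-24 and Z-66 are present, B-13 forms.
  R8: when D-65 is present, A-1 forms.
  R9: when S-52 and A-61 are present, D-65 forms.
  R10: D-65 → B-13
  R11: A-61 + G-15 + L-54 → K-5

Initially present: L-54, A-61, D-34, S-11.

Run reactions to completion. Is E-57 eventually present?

L-54 and D-34 present → G-15 forms (R1).
A-61, G-15, and L-54 present → K-5 forms (R11).
K-5 and G-15 present → Z-66 forms (R4).
Z-66 and D-34 present → R-24 forms (R5).
R-24 and Z-66 present → B-13 forms (R7).
B-13 and Z-66 present → E-57 forms (R2).

Yes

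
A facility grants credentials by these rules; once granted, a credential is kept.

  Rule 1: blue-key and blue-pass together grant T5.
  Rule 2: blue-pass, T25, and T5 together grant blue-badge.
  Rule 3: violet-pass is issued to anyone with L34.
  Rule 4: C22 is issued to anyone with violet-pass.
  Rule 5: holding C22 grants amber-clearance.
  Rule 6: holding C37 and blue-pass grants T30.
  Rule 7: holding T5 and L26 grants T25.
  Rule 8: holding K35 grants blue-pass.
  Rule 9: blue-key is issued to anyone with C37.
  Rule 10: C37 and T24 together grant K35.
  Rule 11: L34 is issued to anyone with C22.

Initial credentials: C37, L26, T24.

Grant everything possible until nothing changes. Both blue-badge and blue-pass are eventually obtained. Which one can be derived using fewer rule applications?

blue-pass: Holding C37 and T24 grants K35 (Rule 10). Holding K35 grants blue-pass (Rule 8). [2 rule applications]
blue-badge: Holding C37 and T24 grants K35 (Rule 10). Holding C37 grants blue-key (Rule 9). Holding K35 grants blue-pass (Rule 8). Holding blue-key and blue-pass grants T5 (Rule 1). Holding T5 and L26 grants T25 (Rule 7). Holding blue-pass, T25, and T5 grants blue-badge (Rule 2). [6 rule applications]
blue-pass needs fewer.

blue-pass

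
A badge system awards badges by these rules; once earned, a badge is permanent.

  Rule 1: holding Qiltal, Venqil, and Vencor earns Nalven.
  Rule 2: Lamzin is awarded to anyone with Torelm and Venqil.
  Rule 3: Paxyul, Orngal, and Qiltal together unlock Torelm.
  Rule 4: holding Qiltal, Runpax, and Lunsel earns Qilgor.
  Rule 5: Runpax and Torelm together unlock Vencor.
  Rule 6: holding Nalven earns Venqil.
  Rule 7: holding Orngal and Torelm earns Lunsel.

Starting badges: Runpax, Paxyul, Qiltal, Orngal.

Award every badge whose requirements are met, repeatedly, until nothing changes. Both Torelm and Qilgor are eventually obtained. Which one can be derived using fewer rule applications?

Torelm: With Paxyul, Orngal, and Qiltal, Torelm is earned (Rule 3). [1 rule application]
Qilgor: With Paxyul, Orngal, and Qiltal, Torelm is earned (Rule 3). With Orngal and Torelm, Lunsel is earned (Rule 7). With Qiltal, Runpax, and Lunsel, Qilgor is earned (Rule 4). [3 rule applications]
Torelm needs fewer.

Torelm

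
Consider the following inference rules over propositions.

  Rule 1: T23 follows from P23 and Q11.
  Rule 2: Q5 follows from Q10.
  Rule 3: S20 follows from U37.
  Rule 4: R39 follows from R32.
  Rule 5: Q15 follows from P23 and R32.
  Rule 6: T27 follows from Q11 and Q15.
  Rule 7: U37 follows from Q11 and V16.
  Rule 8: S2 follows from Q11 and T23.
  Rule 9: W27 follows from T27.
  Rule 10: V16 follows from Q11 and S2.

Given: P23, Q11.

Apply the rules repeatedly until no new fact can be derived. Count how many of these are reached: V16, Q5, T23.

P23 and Q11 hold, so T23 follows (Rule 1).
From Q11 and T23, Rule 8 gives S2.
From Q11 and S2, Rule 10 gives V16.
V16: reached.
Q5 would need Q10 (Rule 2), but Q10 is never established.
T23: reached.
Reached: V16 and T23 — 2 of the 3.

2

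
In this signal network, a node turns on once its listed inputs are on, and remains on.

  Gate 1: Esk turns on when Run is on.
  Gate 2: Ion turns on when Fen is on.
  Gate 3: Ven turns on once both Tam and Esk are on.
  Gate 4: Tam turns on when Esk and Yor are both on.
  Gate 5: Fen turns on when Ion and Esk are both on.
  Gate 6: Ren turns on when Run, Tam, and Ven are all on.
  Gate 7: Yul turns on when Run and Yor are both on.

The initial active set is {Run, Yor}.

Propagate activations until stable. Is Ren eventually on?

Yes

Run is on, so Esk turns on (Gate 1).
Gate 4: Esk and Yor on → Tam on.
Gate 3: Tam and Esk on → Ven on.
Gate 6: Run, Tam, and Ven on → Ren on.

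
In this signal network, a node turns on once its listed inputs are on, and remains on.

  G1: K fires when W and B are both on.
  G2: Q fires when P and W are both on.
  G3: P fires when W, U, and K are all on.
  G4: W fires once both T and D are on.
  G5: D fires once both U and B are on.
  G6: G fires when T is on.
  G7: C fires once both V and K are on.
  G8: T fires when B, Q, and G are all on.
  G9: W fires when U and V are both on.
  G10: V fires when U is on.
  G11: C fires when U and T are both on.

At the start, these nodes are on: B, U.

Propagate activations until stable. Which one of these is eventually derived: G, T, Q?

Q

G10: U on → V on.
G9: U and V on → W on.
G1: W and B on → K on.
G3: W, U, and K on → P on.
P and W are on, so Q fires (G2).
T would need B, Q, and G (G8), but G never turns on. G would need T (G6), but T never turns on.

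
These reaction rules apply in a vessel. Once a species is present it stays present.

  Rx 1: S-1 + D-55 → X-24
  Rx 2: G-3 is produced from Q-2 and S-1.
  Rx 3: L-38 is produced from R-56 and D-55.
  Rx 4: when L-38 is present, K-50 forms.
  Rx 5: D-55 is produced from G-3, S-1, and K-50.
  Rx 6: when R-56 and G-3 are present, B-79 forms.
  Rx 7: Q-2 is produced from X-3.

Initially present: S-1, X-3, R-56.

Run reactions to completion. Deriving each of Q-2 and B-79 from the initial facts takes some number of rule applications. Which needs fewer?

Q-2

Q-2: X-3 present → Q-2 forms (Rx 7). [1 rule application]
B-79: X-3 present → Q-2 forms (Rx 7). Q-2 and S-1 present → G-3 forms (Rx 2). R-56 and G-3 present → B-79 forms (Rx 6). [3 rule applications]
Q-2 needs fewer.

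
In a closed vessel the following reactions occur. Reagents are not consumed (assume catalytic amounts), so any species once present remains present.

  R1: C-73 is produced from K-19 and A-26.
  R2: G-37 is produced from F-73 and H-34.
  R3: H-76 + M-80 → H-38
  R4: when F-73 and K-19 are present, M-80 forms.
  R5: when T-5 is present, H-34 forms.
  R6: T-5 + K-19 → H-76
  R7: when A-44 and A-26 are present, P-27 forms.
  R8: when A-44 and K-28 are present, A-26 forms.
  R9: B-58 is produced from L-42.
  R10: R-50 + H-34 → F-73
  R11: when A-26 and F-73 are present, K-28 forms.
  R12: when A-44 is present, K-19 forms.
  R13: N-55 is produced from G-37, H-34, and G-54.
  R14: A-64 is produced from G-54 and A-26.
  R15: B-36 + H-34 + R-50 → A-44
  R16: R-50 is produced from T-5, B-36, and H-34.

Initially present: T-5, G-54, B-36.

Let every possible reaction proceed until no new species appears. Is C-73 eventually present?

C-73 would need K-19 and A-26 (R1), but A-26 never forms.

No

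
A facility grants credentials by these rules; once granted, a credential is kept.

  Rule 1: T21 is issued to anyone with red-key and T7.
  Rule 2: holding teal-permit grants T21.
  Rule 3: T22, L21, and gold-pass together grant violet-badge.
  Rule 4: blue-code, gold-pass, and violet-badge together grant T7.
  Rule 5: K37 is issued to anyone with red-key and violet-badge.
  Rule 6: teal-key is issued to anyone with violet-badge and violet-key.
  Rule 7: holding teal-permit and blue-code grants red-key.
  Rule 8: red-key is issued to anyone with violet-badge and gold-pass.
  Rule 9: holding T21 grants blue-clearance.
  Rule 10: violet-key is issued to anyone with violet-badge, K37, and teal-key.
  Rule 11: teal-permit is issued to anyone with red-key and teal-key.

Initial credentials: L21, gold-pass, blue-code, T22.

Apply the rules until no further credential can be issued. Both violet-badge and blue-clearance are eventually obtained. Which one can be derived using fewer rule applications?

violet-badge: Holding T22, L21, and gold-pass grants violet-badge (Rule 3). [1 rule application]
blue-clearance: Holding T22, L21, and gold-pass grants violet-badge (Rule 3). Holding blue-code, gold-pass, and violet-badge grants T7 (Rule 4). Holding violet-badge and gold-pass grants red-key (Rule 8). Holding red-key and T7 grants T21 (Rule 1). Holding T21 grants blue-clearance (Rule 9). [5 rule applications]
violet-badge needs fewer.

violet-badge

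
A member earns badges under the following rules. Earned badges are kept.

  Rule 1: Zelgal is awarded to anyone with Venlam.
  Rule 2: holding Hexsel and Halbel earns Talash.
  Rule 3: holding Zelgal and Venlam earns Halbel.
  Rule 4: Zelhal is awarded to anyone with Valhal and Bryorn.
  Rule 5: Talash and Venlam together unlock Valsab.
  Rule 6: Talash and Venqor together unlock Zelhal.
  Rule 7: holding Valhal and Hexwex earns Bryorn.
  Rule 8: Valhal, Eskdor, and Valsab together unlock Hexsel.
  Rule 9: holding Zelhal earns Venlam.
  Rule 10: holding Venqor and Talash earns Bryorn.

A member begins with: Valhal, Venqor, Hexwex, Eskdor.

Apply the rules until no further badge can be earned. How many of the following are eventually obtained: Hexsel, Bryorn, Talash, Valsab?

With Valhal and Hexwex, Bryorn is earned (Rule 7).
Hexsel would need Valhal, Eskdor, and Valsab (Rule 8), but Valsab is never earned.
Bryorn: reached.
Talash would need Hexsel and Halbel (Rule 2), but Hexsel is never earned.
Valsab would need Talash and Venlam (Rule 5), but Talash is never earned.
Reached: Bryorn — 1 of the 4.

1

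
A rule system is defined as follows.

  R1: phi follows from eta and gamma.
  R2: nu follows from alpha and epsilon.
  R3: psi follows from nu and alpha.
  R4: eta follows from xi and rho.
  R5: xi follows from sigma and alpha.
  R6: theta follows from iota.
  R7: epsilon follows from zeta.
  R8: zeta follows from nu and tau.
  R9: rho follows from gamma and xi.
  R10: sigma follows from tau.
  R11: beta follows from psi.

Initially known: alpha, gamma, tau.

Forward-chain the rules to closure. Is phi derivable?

From tau, R10 gives sigma.
sigma and alpha hold, so xi follows (R5).
gamma and xi hold, so rho follows (R9).
xi and rho hold, so eta follows (R4).
eta and gamma hold, so phi follows (R1).

Yes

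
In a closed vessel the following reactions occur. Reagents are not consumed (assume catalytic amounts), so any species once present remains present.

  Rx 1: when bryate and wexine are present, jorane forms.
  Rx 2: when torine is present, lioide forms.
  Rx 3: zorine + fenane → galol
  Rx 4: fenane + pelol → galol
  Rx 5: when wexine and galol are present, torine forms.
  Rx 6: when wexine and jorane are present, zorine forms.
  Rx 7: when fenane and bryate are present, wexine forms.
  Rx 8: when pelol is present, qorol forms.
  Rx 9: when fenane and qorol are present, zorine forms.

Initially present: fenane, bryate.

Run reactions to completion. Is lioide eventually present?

Yes

fenane and bryate present → wexine forms (Rx 7).
bryate and wexine present → jorane forms (Rx 1).
wexine and jorane present → zorine forms (Rx 6).
zorine and fenane present → galol forms (Rx 3).
wexine and galol present → torine forms (Rx 5).
torine present → lioide forms (Rx 2).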